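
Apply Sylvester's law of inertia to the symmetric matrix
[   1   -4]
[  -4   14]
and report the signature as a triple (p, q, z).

Answer: (1, 1, 0)

Derivation:
step 0: pivot 1 → sign +
step 1: pivot -2 → sign −
signature = (1, 1, 0)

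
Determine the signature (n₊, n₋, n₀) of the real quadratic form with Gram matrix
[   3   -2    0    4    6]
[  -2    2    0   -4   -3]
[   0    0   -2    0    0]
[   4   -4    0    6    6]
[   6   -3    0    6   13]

Answer: (2, 3, 0)

Derivation:
step 0: pivot 3 → sign +
step 1: pivot 2/3 → sign +
step 2: pivot -2 → sign −
step 3: pivot -2 → sign −
step 4: pivot -1/2 → sign −
signature = (2, 3, 0)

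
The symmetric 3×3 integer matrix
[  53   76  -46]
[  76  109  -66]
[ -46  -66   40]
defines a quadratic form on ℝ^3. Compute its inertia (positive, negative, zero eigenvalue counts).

Answer: (2, 0, 1)

Derivation:
step 0: pivot 53 → sign +
step 1: pivot 1/53 → sign +
step 2: row/col 2 already zero → sign 0
signature = (2, 0, 1)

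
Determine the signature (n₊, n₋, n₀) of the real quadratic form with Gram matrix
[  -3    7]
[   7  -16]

Answer: (1, 1, 0)

Derivation:
step 0: pivot -3 → sign −
step 1: pivot 1/3 → sign +
signature = (1, 1, 0)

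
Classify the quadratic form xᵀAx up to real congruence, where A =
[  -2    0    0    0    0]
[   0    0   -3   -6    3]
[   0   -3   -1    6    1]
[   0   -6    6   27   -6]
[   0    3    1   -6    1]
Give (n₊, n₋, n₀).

Answer: (2, 3, 0)

Derivation:
step 0: pivot -2 → sign −
step 1: pivot -1 → sign −
step 2: pivot 9 → sign +
step 3: pivot -1 → sign −
step 4: pivot 2 → sign +
signature = (2, 3, 0)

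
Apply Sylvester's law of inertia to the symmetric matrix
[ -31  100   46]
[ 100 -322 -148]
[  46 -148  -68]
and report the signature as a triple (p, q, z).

step 0: pivot -31 → sign −
step 1: pivot 18/31 → sign +
step 2: row/col 2 already zero → sign 0
signature = (1, 1, 1)

Answer: (1, 1, 1)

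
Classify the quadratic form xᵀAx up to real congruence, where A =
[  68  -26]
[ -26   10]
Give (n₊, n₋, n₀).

step 0: pivot 68 → sign +
step 1: pivot 1/17 → sign +
signature = (2, 0, 0)

Answer: (2, 0, 0)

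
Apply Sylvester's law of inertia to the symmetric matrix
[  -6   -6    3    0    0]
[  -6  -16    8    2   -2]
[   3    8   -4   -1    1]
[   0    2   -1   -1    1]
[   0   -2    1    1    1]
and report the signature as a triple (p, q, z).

Answer: (1, 3, 1)

Derivation:
step 0: pivot -6 → sign −
step 1: pivot -10 → sign −
step 2: pivot -3/5 → sign −
step 3: pivot 2 → sign +
step 4: row/col 4 already zero → sign 0
signature = (1, 3, 1)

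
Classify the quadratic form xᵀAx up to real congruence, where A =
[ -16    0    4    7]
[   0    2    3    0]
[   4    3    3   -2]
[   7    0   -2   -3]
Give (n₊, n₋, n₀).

Answer: (2, 2, 0)

Derivation:
step 0: pivot -16 → sign −
step 1: pivot 2 → sign +
step 2: pivot -1/2 → sign −
step 3: pivot 3/16 → sign +
signature = (2, 2, 0)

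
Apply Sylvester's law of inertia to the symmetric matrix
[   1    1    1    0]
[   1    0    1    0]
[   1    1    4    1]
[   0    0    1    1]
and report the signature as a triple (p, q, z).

step 0: pivot 1 → sign +
step 1: pivot -1 → sign −
step 2: pivot 3 → sign +
step 3: pivot 2/3 → sign +
signature = (3, 1, 0)

Answer: (3, 1, 0)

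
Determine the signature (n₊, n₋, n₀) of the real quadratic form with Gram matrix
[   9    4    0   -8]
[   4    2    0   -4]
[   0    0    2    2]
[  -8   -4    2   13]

Answer: (4, 0, 0)

Derivation:
step 0: pivot 9 → sign +
step 1: pivot 2/9 → sign +
step 2: pivot 2 → sign +
step 3: pivot 3 → sign +
signature = (4, 0, 0)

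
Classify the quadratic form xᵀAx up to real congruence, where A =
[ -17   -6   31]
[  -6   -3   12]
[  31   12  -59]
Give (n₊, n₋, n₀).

step 0: pivot -17 → sign −
step 1: pivot -15/17 → sign −
step 2: pivot -6/5 → sign −
signature = (0, 3, 0)

Answer: (0, 3, 0)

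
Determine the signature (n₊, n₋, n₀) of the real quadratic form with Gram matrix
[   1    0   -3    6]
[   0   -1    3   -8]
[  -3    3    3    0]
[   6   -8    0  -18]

Answer: (2, 2, 0)

Derivation:
step 0: pivot 1 → sign +
step 1: pivot -1 → sign −
step 2: pivot 3 → sign +
step 3: pivot -2 → sign −
signature = (2, 2, 0)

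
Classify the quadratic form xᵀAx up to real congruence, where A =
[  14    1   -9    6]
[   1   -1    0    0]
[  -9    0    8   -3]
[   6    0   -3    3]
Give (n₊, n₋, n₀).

step 0: pivot 14 → sign +
step 1: pivot -15/14 → sign −
step 2: pivot 13/5 → sign +
step 3: pivot 6/13 → sign +
signature = (3, 1, 0)

Answer: (3, 1, 0)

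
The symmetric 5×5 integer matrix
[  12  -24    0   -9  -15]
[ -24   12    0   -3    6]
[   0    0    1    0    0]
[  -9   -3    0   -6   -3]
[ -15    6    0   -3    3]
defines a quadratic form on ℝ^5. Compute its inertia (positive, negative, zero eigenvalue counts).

Answer: (3, 2, 0)

Derivation:
step 0: pivot 12 → sign +
step 1: pivot -36 → sign −
step 2: pivot 1 → sign +
step 3: pivot -1/2 → sign −
step 4: pivot 3/8 → sign +
signature = (3, 2, 0)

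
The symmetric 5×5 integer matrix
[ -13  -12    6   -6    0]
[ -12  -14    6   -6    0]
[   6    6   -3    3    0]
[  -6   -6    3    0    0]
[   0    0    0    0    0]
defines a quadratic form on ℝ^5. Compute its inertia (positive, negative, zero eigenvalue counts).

Answer: (1, 3, 1)

Derivation:
step 0: pivot -13 → sign −
step 1: pivot -38/13 → sign −
step 2: pivot -3/19 → sign −
step 3: pivot 3 → sign +
step 4: row/col 4 already zero → sign 0
signature = (1, 3, 1)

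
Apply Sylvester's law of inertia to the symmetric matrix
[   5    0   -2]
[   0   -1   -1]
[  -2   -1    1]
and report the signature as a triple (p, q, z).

Answer: (2, 1, 0)

Derivation:
step 0: pivot 5 → sign +
step 1: pivot -1 → sign −
step 2: pivot 6/5 → sign +
signature = (2, 1, 0)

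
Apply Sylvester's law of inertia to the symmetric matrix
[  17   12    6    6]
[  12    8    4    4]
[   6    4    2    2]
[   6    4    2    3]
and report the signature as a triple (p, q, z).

step 0: pivot 17 → sign +
step 1: pivot -8/17 → sign −
step 2: pivot 1 → sign +
step 3: row/col 3 already zero → sign 0
signature = (2, 1, 1)

Answer: (2, 1, 1)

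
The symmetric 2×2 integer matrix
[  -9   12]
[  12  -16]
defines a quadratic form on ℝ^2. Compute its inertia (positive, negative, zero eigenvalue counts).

step 0: pivot -9 → sign −
step 1: row/col 1 already zero → sign 0
signature = (0, 1, 1)

Answer: (0, 1, 1)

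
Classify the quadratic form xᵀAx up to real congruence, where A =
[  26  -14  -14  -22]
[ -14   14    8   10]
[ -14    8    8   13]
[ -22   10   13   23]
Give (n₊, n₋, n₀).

Answer: (3, 0, 1)

Derivation:
step 0: pivot 26 → sign +
step 1: pivot 84/13 → sign +
step 2: pivot 3/7 → sign +
step 3: row/col 3 already zero → sign 0
signature = (3, 0, 1)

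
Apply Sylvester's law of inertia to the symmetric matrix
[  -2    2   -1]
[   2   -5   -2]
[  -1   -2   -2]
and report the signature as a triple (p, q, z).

step 0: pivot -2 → sign −
step 1: pivot -3 → sign −
step 2: pivot 3/2 → sign +
signature = (1, 2, 0)

Answer: (1, 2, 0)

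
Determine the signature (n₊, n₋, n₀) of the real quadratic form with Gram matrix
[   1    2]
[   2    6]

Answer: (2, 0, 0)

Derivation:
step 0: pivot 1 → sign +
step 1: pivot 2 → sign +
signature = (2, 0, 0)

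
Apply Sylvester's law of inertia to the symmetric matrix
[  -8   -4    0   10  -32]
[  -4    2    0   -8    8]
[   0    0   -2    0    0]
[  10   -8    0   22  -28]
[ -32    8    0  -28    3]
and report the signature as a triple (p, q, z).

Answer: (1, 4, 0)

Derivation:
step 0: pivot -8 → sign −
step 1: pivot 4 → sign +
step 2: pivot -2 → sign −
step 3: pivot -31/4 → sign −
step 4: pivot -3/31 → sign −
signature = (1, 4, 0)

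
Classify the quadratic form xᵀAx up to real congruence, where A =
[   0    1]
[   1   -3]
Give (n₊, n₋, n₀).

step 0: pivot -3 → sign −
step 1: pivot 1/3 → sign +
signature = (1, 1, 0)

Answer: (1, 1, 0)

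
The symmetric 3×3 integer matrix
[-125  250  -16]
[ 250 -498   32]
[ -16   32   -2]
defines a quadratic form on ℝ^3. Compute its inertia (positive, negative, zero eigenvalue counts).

Answer: (2, 1, 0)

Derivation:
step 0: pivot -125 → sign −
step 1: pivot 2 → sign +
step 2: pivot 6/125 → sign +
signature = (2, 1, 0)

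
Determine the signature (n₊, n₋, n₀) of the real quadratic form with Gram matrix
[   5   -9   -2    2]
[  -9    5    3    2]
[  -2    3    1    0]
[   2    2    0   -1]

step 0: pivot 5 → sign +
step 1: pivot -56/5 → sign −
step 2: pivot 13/56 → sign +
step 3: pivot -1/13 → sign −
signature = (2, 2, 0)

Answer: (2, 2, 0)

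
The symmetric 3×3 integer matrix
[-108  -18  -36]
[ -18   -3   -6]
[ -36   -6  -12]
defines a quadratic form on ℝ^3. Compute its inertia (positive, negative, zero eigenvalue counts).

Answer: (0, 1, 2)

Derivation:
step 0: pivot -108 → sign −
step 1: row/col 1 already zero → sign 0
step 2: row/col 2 already zero → sign 0
signature = (0, 1, 2)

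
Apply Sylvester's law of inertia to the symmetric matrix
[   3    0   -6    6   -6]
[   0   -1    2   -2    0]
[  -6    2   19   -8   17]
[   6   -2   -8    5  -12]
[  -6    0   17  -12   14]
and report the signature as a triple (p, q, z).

step 0: pivot 3 → sign +
step 1: pivot -1 → sign −
step 2: pivot 11 → sign +
step 3: pivot -3 → sign −
step 4: pivot -3/11 → sign −
signature = (2, 3, 0)

Answer: (2, 3, 0)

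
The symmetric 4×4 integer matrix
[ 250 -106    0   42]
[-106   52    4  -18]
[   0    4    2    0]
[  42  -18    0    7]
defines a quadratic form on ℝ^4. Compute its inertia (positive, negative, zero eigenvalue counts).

Answer: (2, 2, 0)

Derivation:
step 0: pivot 250 → sign +
step 1: pivot 882/125 → sign +
step 2: pivot -118/441 → sign −
step 3: pivot -1/59 → sign −
signature = (2, 2, 0)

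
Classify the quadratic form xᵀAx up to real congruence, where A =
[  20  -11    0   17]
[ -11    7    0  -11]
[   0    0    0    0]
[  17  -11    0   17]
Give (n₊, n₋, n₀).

Answer: (2, 1, 1)

Derivation:
step 0: pivot 20 → sign +
step 1: pivot 19/20 → sign +
step 2: pivot -6/19 → sign −
step 3: row/col 3 already zero → sign 0
signature = (2, 1, 1)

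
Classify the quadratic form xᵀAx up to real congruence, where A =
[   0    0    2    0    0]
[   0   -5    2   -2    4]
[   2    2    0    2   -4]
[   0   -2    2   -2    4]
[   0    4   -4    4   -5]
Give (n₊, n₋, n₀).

step 0: pivot -5 → sign −
step 1: pivot 4/5 → sign +
step 2: pivot -5 → sign −
step 3: pivot -6/5 → sign −
step 4: pivot 3 → sign +
signature = (2, 3, 0)

Answer: (2, 3, 0)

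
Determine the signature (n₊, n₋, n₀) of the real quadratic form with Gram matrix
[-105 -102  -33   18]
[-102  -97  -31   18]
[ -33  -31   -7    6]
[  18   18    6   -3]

Answer: (2, 2, 0)

Derivation:
step 0: pivot -105 → sign −
step 1: pivot 73/35 → sign +
step 2: pivot 207/73 → sign +
step 3: pivot -1/23 → sign −
signature = (2, 2, 0)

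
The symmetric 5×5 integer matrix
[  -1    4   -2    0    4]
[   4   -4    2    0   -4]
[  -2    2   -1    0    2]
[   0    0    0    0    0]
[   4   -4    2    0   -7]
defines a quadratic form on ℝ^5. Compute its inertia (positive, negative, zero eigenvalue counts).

step 0: pivot -1 → sign −
step 1: pivot 12 → sign +
step 2: pivot -3 → sign −
step 3: row/col 3 already zero → sign 0
step 4: row/col 4 already zero → sign 0
signature = (1, 2, 2)

Answer: (1, 2, 2)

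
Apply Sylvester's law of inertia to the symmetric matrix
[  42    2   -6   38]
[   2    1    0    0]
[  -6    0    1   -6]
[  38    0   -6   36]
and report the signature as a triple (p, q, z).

step 0: pivot 42 → sign +
step 1: pivot 19/21 → sign +
step 2: pivot 1/19 → sign +
step 3: pivot -2 → sign −
signature = (3, 1, 0)

Answer: (3, 1, 0)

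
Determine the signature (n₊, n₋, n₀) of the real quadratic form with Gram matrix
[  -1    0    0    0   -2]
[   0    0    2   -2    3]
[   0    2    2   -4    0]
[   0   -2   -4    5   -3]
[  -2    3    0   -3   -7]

step 0: pivot -1 → sign −
step 1: pivot 2 → sign +
step 2: pivot -2 → sign −
step 3: pivot -1 → sign −
step 4: pivot 3/2 → sign +
signature = (2, 3, 0)

Answer: (2, 3, 0)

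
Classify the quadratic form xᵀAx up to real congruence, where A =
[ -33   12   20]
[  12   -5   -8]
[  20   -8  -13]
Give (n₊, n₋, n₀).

Answer: (0, 3, 0)

Derivation:
step 0: pivot -33 → sign −
step 1: pivot -7/11 → sign −
step 2: pivot -1/21 → sign −
signature = (0, 3, 0)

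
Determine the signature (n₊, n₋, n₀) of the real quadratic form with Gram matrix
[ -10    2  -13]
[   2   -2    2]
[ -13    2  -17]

step 0: pivot -10 → sign −
step 1: pivot -8/5 → sign −
step 2: pivot 1/8 → sign +
signature = (1, 2, 0)

Answer: (1, 2, 0)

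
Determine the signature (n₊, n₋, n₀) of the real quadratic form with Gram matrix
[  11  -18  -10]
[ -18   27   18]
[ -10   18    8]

Answer: (1, 1, 1)

Derivation:
step 0: pivot 11 → sign +
step 1: pivot -27/11 → sign −
step 2: row/col 2 already zero → sign 0
signature = (1, 1, 1)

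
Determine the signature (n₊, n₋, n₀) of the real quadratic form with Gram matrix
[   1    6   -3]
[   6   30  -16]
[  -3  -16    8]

Answer: (1, 2, 0)

Derivation:
step 0: pivot 1 → sign +
step 1: pivot -6 → sign −
step 2: pivot -1/3 → sign −
signature = (1, 2, 0)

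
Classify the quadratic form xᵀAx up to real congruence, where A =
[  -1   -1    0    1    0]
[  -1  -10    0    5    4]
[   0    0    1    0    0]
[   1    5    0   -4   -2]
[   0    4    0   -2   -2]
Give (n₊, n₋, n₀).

step 0: pivot -1 → sign −
step 1: pivot -9 → sign −
step 2: pivot 1 → sign +
step 3: pivot -11/9 → sign −
step 4: pivot -2/11 → sign −
signature = (1, 4, 0)

Answer: (1, 4, 0)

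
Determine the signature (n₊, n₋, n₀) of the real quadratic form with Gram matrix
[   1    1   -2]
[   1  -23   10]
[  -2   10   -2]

Answer: (1, 1, 1)

Derivation:
step 0: pivot 1 → sign +
step 1: pivot -24 → sign −
step 2: row/col 2 already zero → sign 0
signature = (1, 1, 1)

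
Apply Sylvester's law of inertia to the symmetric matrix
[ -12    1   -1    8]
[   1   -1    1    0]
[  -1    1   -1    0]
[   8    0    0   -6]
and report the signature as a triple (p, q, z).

step 0: pivot -12 → sign −
step 1: pivot -11/12 → sign −
step 2: pivot -2/11 → sign −
step 3: row/col 3 already zero → sign 0
signature = (0, 3, 1)

Answer: (0, 3, 1)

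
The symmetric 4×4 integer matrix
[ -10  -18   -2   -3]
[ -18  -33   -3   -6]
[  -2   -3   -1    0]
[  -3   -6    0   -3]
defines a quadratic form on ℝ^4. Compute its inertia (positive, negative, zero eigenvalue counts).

step 0: pivot -10 → sign −
step 1: pivot -3/5 → sign −
step 2: pivot -3/2 → sign −
step 3: row/col 3 already zero → sign 0
signature = (0, 3, 1)

Answer: (0, 3, 1)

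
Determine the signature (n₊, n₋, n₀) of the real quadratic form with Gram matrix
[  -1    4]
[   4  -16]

step 0: pivot -1 → sign −
step 1: row/col 1 already zero → sign 0
signature = (0, 1, 1)

Answer: (0, 1, 1)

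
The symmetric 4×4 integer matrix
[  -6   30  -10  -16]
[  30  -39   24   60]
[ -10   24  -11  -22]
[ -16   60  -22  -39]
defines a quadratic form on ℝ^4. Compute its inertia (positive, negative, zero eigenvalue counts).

step 0: pivot -6 → sign −
step 1: pivot 111 → sign +
step 2: pivot -47/111 → sign −
step 3: pivot 3/47 → sign +
signature = (2, 2, 0)

Answer: (2, 2, 0)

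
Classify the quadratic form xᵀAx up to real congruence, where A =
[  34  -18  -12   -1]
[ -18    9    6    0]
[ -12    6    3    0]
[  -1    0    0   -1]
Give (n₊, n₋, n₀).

step 0: pivot 34 → sign +
step 1: pivot -9/17 → sign −
step 2: pivot -1 → sign −
step 3: pivot -1/2 → sign −
signature = (1, 3, 0)

Answer: (1, 3, 0)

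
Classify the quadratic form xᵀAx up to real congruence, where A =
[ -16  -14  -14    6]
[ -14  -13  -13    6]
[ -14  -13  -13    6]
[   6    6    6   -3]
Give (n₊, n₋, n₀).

Answer: (0, 2, 2)

Derivation:
step 0: pivot -16 → sign −
step 1: pivot -3/4 → sign −
step 2: row/col 2 already zero → sign 0
step 3: row/col 3 already zero → sign 0
signature = (0, 2, 2)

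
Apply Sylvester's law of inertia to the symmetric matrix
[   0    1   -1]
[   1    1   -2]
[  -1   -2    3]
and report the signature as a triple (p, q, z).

step 0: pivot 1 → sign +
step 1: pivot -1 → sign −
step 2: row/col 2 already zero → sign 0
signature = (1, 1, 1)

Answer: (1, 1, 1)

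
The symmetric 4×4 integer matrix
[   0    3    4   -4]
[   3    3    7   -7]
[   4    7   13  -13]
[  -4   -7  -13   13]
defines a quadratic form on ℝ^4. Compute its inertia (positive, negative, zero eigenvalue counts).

step 0: pivot 3 → sign +
step 1: pivot -3 → sign −
step 2: pivot -1/3 → sign −
step 3: row/col 3 already zero → sign 0
signature = (1, 2, 1)

Answer: (1, 2, 1)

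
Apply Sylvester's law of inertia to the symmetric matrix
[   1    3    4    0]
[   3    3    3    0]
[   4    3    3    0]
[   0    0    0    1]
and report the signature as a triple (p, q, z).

Answer: (3, 1, 0)

Derivation:
step 0: pivot 1 → sign +
step 1: pivot -6 → sign −
step 2: pivot 1/2 → sign +
step 3: pivot 1 → sign +
signature = (3, 1, 0)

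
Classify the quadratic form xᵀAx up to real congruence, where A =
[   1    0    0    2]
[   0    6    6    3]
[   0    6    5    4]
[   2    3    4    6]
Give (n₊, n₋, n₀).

step 0: pivot 1 → sign +
step 1: pivot 6 → sign +
step 2: pivot -1 → sign −
step 3: pivot 3/2 → sign +
signature = (3, 1, 0)

Answer: (3, 1, 0)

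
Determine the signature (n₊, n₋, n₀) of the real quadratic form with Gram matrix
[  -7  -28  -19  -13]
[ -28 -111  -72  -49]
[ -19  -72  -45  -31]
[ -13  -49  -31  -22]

step 0: pivot -7 → sign −
step 1: pivot 1 → sign +
step 2: pivot -66/7 → sign −
step 3: pivot -6/11 → sign −
signature = (1, 3, 0)

Answer: (1, 3, 0)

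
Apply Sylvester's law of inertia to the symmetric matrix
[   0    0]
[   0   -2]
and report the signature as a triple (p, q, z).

Answer: (0, 1, 1)

Derivation:
step 0: pivot -2 → sign −
step 1: row/col 1 already zero → sign 0
signature = (0, 1, 1)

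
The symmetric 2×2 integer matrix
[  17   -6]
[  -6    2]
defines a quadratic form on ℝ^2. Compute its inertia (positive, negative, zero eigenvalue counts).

step 0: pivot 17 → sign +
step 1: pivot -2/17 → sign −
signature = (1, 1, 0)

Answer: (1, 1, 0)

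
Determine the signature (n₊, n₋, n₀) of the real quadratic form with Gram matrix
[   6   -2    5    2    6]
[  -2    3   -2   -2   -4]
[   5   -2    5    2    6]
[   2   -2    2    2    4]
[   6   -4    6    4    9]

step 0: pivot 6 → sign +
step 1: pivot 7/3 → sign +
step 2: pivot 11/14 → sign +
step 3: pivot 6/11 → sign +
step 4: pivot -1/3 → sign −
signature = (4, 1, 0)

Answer: (4, 1, 0)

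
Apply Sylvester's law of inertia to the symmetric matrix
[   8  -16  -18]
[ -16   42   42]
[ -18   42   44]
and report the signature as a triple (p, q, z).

Answer: (2, 1, 0)

Derivation:
step 0: pivot 8 → sign +
step 1: pivot 10 → sign +
step 2: pivot -1/10 → sign −
signature = (2, 1, 0)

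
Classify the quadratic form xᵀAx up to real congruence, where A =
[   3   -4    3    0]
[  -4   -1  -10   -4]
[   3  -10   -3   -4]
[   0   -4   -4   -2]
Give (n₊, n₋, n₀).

Answer: (2, 2, 0)

Derivation:
step 0: pivot 3 → sign +
step 1: pivot -19/3 → sign −
step 2: pivot -6/19 → sign −
step 3: pivot 2/3 → sign +
signature = (2, 2, 0)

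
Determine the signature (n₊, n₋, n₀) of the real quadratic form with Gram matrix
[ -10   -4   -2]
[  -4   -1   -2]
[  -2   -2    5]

step 0: pivot -10 → sign −
step 1: pivot 3/5 → sign +
step 2: pivot 3 → sign +
signature = (2, 1, 0)

Answer: (2, 1, 0)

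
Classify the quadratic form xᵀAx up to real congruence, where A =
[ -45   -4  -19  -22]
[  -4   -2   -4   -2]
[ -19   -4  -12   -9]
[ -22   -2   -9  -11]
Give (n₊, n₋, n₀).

step 0: pivot -45 → sign −
step 1: pivot -74/45 → sign −
step 2: pivot -27/37 → sign −
step 3: pivot -2/27 → sign −
signature = (0, 4, 0)

Answer: (0, 4, 0)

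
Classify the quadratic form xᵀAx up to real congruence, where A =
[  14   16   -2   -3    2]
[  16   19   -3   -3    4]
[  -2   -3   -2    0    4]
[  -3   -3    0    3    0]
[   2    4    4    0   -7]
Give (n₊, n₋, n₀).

step 0: pivot 14 → sign +
step 1: pivot 5/7 → sign +
step 2: pivot -3 → sign −
step 3: pivot 21/10 → sign +
step 4: pivot 3/7 → sign +
signature = (4, 1, 0)

Answer: (4, 1, 0)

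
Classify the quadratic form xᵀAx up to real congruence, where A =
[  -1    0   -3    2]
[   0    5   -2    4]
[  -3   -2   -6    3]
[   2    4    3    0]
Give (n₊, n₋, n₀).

step 0: pivot -1 → sign −
step 1: pivot 5 → sign +
step 2: pivot 11/5 → sign +
step 3: pivot -1/11 → sign −
signature = (2, 2, 0)

Answer: (2, 2, 0)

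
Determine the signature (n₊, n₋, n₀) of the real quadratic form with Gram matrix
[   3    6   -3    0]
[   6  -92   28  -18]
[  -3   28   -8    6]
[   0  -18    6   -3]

step 0: pivot 3 → sign +
step 1: pivot -104 → sign −
step 2: pivot 3/26 → sign +
step 3: row/col 3 already zero → sign 0
signature = (2, 1, 1)

Answer: (2, 1, 1)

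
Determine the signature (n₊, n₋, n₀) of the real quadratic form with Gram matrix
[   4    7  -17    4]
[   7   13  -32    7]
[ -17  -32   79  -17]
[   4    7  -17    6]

step 0: pivot 4 → sign +
step 1: pivot 3/4 → sign +
step 2: pivot 2 → sign +
step 3: row/col 3 already zero → sign 0
signature = (3, 0, 1)

Answer: (3, 0, 1)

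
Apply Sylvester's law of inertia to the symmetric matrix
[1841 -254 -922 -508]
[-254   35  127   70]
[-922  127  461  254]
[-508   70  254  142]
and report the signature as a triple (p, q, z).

step 0: pivot 1841 → sign +
step 1: pivot -81/1841 → sign −
step 2: pivot 2/9 → sign +
step 3: pivot 2 → sign +
signature = (3, 1, 0)

Answer: (3, 1, 0)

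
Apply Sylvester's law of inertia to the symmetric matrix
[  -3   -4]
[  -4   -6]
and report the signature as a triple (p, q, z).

step 0: pivot -3 → sign −
step 1: pivot -2/3 → sign −
signature = (0, 2, 0)

Answer: (0, 2, 0)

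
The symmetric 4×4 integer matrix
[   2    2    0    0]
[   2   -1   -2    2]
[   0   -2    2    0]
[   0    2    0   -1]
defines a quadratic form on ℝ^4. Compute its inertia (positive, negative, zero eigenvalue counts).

step 0: pivot 2 → sign +
step 1: pivot -3 → sign −
step 2: pivot 10/3 → sign +
step 3: pivot -1/5 → sign −
signature = (2, 2, 0)

Answer: (2, 2, 0)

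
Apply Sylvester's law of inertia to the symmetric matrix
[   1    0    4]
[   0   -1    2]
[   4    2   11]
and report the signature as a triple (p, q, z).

step 0: pivot 1 → sign +
step 1: pivot -1 → sign −
step 2: pivot -1 → sign −
signature = (1, 2, 0)

Answer: (1, 2, 0)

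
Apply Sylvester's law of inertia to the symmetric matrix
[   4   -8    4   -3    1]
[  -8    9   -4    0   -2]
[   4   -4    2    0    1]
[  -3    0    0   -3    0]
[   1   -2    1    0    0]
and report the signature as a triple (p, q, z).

step 0: pivot 4 → sign +
step 1: pivot -7 → sign −
step 2: pivot 2/7 → sign +
step 3: pivot -3/4 → sign −
step 4: pivot 1/2 → sign +
signature = (3, 2, 0)

Answer: (3, 2, 0)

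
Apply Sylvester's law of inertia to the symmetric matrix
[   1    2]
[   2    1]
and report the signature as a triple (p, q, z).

Answer: (1, 1, 0)

Derivation:
step 0: pivot 1 → sign +
step 1: pivot -3 → sign −
signature = (1, 1, 0)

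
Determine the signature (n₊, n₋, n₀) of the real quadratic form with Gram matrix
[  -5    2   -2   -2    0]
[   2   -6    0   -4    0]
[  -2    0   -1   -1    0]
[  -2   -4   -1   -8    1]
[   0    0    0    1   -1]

Answer: (1, 4, 0)

Derivation:
step 0: pivot -5 → sign −
step 1: pivot -26/5 → sign −
step 2: pivot -1/13 → sign −
step 3: pivot 1 → sign +
step 4: pivot -2 → sign −
signature = (1, 4, 0)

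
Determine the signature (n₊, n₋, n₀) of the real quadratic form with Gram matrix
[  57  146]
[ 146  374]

Answer: (2, 0, 0)

Derivation:
step 0: pivot 57 → sign +
step 1: pivot 2/57 → sign +
signature = (2, 0, 0)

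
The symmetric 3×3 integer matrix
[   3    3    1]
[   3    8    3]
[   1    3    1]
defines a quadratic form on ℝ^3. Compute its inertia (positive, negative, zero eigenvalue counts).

Answer: (2, 1, 0)

Derivation:
step 0: pivot 3 → sign +
step 1: pivot 5 → sign +
step 2: pivot -2/15 → sign −
signature = (2, 1, 0)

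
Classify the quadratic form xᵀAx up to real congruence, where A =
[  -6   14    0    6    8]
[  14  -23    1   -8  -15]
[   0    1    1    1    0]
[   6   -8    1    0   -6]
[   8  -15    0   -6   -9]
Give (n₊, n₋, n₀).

step 0: pivot -6 → sign −
step 1: pivot 29/3 → sign +
step 2: pivot 26/29 → sign +
step 3: pivot 55/26 → sign +
step 4: pivot 6/55 → sign +
signature = (4, 1, 0)

Answer: (4, 1, 0)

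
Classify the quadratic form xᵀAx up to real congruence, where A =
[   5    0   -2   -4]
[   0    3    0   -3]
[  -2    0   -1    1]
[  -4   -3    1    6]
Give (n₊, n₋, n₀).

step 0: pivot 5 → sign +
step 1: pivot 3 → sign +
step 2: pivot -9/5 → sign −
step 3: row/col 3 already zero → sign 0
signature = (2, 1, 1)

Answer: (2, 1, 1)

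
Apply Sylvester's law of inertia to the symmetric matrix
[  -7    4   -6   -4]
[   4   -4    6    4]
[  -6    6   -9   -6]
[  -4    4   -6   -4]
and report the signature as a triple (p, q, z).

step 0: pivot -7 → sign −
step 1: pivot -12/7 → sign −
step 2: row/col 2 already zero → sign 0
step 3: row/col 3 already zero → sign 0
signature = (0, 2, 2)

Answer: (0, 2, 2)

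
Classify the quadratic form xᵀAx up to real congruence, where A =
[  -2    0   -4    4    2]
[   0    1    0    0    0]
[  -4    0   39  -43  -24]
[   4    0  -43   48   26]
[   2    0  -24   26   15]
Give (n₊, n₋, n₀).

Answer: (4, 1, 0)

Derivation:
step 0: pivot -2 → sign −
step 1: pivot 1 → sign +
step 2: pivot 47 → sign +
step 3: pivot 31/47 → sign +
step 4: pivot 3/31 → sign +
signature = (4, 1, 0)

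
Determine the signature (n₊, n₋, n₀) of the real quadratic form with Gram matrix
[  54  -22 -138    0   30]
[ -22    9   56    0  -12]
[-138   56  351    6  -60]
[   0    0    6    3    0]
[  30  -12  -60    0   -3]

step 0: pivot 54 → sign +
step 1: pivot 1/27 → sign +
step 2: pivot -3 → sign −
step 3: pivot 15 → sign +
step 4: pivot 3/5 → sign +
signature = (4, 1, 0)

Answer: (4, 1, 0)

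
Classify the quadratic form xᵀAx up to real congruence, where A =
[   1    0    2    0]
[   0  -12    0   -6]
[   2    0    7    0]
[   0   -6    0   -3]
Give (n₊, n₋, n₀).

Answer: (2, 1, 1)

Derivation:
step 0: pivot 1 → sign +
step 1: pivot -12 → sign −
step 2: pivot 3 → sign +
step 3: row/col 3 already zero → sign 0
signature = (2, 1, 1)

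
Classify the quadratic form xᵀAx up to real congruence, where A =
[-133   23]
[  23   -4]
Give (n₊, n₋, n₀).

Answer: (0, 2, 0)

Derivation:
step 0: pivot -133 → sign −
step 1: pivot -3/133 → sign −
signature = (0, 2, 0)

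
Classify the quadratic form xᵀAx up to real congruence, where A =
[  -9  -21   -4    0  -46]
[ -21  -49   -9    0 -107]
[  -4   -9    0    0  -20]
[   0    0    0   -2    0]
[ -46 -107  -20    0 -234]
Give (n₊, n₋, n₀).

Answer: (2, 3, 0)

Derivation:
step 0: pivot -9 → sign −
step 1: pivot 16/9 → sign +
step 2: pivot -1/16 → sign −
step 3: pivot -2 → sign −
step 4: pivot 2 → sign +
signature = (2, 3, 0)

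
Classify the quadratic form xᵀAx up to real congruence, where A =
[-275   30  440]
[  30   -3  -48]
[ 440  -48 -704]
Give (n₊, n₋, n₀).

Answer: (1, 1, 1)

Derivation:
step 0: pivot -275 → sign −
step 1: pivot 3/11 → sign +
step 2: row/col 2 already zero → sign 0
signature = (1, 1, 1)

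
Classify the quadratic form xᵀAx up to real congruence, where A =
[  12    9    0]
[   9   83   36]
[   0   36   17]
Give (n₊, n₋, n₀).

step 0: pivot 12 → sign +
step 1: pivot 305/4 → sign +
step 2: pivot 1/305 → sign +
signature = (3, 0, 0)

Answer: (3, 0, 0)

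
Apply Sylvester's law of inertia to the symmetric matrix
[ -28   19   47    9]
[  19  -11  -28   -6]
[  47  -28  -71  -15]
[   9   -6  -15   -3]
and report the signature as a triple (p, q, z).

Answer: (1, 2, 1)

Derivation:
step 0: pivot -28 → sign −
step 1: pivot 53/28 → sign +
step 2: pivot -6/53 → sign −
step 3: row/col 3 already zero → sign 0
signature = (1, 2, 1)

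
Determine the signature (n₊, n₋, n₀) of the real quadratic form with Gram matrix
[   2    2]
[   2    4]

step 0: pivot 2 → sign +
step 1: pivot 2 → sign +
signature = (2, 0, 0)

Answer: (2, 0, 0)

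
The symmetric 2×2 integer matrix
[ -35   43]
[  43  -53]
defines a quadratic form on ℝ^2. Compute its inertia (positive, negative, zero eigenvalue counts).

step 0: pivot -35 → sign −
step 1: pivot -6/35 → sign −
signature = (0, 2, 0)

Answer: (0, 2, 0)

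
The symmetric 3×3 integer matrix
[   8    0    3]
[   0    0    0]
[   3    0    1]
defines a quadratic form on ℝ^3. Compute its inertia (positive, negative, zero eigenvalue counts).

Answer: (1, 1, 1)

Derivation:
step 0: pivot 8 → sign +
step 1: pivot -1/8 → sign −
step 2: row/col 2 already zero → sign 0
signature = (1, 1, 1)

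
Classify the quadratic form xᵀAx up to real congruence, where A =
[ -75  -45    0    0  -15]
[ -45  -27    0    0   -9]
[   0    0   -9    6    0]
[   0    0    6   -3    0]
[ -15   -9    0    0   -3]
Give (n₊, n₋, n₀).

step 0: pivot -75 → sign −
step 1: pivot -9 → sign −
step 2: pivot 1 → sign +
step 3: row/col 3 already zero → sign 0
step 4: row/col 4 already zero → sign 0
signature = (1, 2, 2)

Answer: (1, 2, 2)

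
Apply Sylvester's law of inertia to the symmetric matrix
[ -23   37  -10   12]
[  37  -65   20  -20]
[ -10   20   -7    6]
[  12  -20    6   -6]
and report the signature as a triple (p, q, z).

Answer: (1, 3, 0)

Derivation:
step 0: pivot -23 → sign −
step 1: pivot -126/23 → sign −
step 2: pivot 1/7 → sign +
step 3: pivot -2/9 → sign −
signature = (1, 3, 0)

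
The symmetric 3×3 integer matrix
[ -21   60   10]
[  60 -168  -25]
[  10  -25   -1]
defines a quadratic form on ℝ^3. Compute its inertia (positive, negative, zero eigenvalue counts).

step 0: pivot -21 → sign −
step 1: pivot 24/7 → sign +
step 2: pivot 1/24 → sign +
signature = (2, 1, 0)

Answer: (2, 1, 0)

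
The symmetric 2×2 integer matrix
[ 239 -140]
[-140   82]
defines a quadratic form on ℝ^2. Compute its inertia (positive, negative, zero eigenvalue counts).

step 0: pivot 239 → sign +
step 1: pivot -2/239 → sign −
signature = (1, 1, 0)

Answer: (1, 1, 0)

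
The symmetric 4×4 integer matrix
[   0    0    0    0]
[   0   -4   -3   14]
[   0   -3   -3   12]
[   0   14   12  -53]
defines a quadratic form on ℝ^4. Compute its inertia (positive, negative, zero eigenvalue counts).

step 0: pivot -4 → sign −
step 1: pivot -3/4 → sign −
step 2: pivot -1 → sign −
step 3: row/col 3 already zero → sign 0
signature = (0, 3, 1)

Answer: (0, 3, 1)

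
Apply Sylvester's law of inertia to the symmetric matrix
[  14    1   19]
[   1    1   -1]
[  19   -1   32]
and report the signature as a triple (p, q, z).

Answer: (3, 0, 0)

Derivation:
step 0: pivot 14 → sign +
step 1: pivot 13/14 → sign +
step 2: pivot 3/13 → sign +
signature = (3, 0, 0)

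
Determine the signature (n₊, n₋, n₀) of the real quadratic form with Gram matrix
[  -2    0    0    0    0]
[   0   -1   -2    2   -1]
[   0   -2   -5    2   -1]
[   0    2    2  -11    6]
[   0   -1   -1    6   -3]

step 0: pivot -2 → sign −
step 1: pivot -1 → sign −
step 2: pivot -1 → sign −
step 3: pivot -3 → sign −
step 4: pivot 1/3 → sign +
signature = (1, 4, 0)

Answer: (1, 4, 0)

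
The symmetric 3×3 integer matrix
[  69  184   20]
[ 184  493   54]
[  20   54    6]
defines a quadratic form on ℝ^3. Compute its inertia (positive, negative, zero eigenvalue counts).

step 0: pivot 69 → sign +
step 1: pivot 7/3 → sign +
step 2: pivot 2/161 → sign +
signature = (3, 0, 0)

Answer: (3, 0, 0)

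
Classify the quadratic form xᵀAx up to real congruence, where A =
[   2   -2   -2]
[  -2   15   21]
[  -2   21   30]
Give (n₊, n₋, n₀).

step 0: pivot 2 → sign +
step 1: pivot 13 → sign +
step 2: pivot 3/13 → sign +
signature = (3, 0, 0)

Answer: (3, 0, 0)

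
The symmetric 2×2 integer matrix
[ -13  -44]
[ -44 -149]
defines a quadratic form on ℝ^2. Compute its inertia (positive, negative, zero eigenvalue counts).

step 0: pivot -13 → sign −
step 1: pivot -1/13 → sign −
signature = (0, 2, 0)

Answer: (0, 2, 0)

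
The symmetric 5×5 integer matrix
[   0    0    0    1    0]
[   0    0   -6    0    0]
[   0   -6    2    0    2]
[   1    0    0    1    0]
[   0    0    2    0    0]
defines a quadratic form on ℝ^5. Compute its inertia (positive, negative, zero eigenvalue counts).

step 0: pivot 2 → sign +
step 1: pivot -18 → sign −
step 2: pivot 1 → sign +
step 3: pivot -1 → sign −
step 4: row/col 4 already zero → sign 0
signature = (2, 2, 1)

Answer: (2, 2, 1)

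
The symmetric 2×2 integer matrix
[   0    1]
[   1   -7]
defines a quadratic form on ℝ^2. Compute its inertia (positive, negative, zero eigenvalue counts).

Answer: (1, 1, 0)

Derivation:
step 0: pivot -7 → sign −
step 1: pivot 1/7 → sign +
signature = (1, 1, 0)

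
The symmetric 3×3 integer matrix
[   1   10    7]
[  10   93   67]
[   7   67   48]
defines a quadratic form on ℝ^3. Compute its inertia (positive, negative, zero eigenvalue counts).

step 0: pivot 1 → sign +
step 1: pivot -7 → sign −
step 2: pivot 2/7 → sign +
signature = (2, 1, 0)

Answer: (2, 1, 0)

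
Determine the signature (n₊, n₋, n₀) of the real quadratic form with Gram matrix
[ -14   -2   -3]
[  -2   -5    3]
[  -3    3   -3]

Answer: (1, 2, 0)

Derivation:
step 0: pivot -14 → sign −
step 1: pivot -33/7 → sign −
step 2: pivot 3/22 → sign +
signature = (1, 2, 0)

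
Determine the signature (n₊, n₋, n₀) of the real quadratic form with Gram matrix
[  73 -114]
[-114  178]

Answer: (1, 1, 0)

Derivation:
step 0: pivot 73 → sign +
step 1: pivot -2/73 → sign −
signature = (1, 1, 0)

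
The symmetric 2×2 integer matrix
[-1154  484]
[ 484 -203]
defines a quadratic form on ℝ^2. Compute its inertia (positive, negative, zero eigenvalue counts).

step 0: pivot -1154 → sign −
step 1: pivot -3/577 → sign −
signature = (0, 2, 0)

Answer: (0, 2, 0)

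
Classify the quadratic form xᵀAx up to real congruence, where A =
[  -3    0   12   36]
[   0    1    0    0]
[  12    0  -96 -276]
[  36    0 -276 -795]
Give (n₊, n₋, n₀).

Answer: (1, 2, 1)

Derivation:
step 0: pivot -3 → sign −
step 1: pivot 1 → sign +
step 2: pivot -48 → sign −
step 3: row/col 3 already zero → sign 0
signature = (1, 2, 1)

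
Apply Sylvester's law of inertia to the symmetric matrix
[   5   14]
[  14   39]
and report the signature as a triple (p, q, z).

Answer: (1, 1, 0)

Derivation:
step 0: pivot 5 → sign +
step 1: pivot -1/5 → sign −
signature = (1, 1, 0)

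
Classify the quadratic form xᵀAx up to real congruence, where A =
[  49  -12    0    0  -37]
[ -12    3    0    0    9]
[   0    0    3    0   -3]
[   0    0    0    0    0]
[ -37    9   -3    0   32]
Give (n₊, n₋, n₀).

Answer: (4, 0, 1)

Derivation:
step 0: pivot 49 → sign +
step 1: pivot 3/49 → sign +
step 2: pivot 3 → sign +
step 3: pivot 1 → sign +
step 4: row/col 4 already zero → sign 0
signature = (4, 0, 1)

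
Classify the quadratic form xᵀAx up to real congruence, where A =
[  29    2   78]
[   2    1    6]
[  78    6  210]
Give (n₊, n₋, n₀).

step 0: pivot 29 → sign +
step 1: pivot 25/29 → sign +
step 2: pivot -6/25 → sign −
signature = (2, 1, 0)

Answer: (2, 1, 0)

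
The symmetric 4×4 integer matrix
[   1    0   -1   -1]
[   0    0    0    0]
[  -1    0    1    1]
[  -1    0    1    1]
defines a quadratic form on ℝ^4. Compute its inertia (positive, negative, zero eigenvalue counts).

step 0: pivot 1 → sign +
step 1: row/col 1 already zero → sign 0
step 2: row/col 2 already zero → sign 0
step 3: row/col 3 already zero → sign 0
signature = (1, 0, 3)

Answer: (1, 0, 3)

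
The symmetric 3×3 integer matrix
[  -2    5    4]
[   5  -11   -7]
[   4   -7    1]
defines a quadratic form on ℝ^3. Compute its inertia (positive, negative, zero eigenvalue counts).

Answer: (2, 1, 0)

Derivation:
step 0: pivot -2 → sign −
step 1: pivot 3/2 → sign +
step 2: pivot 3 → sign +
signature = (2, 1, 0)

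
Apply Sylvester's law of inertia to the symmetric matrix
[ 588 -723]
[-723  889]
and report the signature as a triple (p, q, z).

step 0: pivot 588 → sign +
step 1: pivot 1/196 → sign +
signature = (2, 0, 0)

Answer: (2, 0, 0)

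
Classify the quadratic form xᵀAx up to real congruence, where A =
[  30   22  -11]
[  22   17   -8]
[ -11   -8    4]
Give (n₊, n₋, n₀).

step 0: pivot 30 → sign +
step 1: pivot 13/15 → sign +
step 2: pivot -1/26 → sign −
signature = (2, 1, 0)

Answer: (2, 1, 0)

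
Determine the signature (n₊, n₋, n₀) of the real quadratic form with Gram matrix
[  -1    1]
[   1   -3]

Answer: (0, 2, 0)

Derivation:
step 0: pivot -1 → sign −
step 1: pivot -2 → sign −
signature = (0, 2, 0)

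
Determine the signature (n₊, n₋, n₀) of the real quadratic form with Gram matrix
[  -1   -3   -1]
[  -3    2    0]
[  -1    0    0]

step 0: pivot -1 → sign −
step 1: pivot 11 → sign +
step 2: pivot 2/11 → sign +
signature = (2, 1, 0)

Answer: (2, 1, 0)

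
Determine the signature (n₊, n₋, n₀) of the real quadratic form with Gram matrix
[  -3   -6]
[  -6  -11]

step 0: pivot -3 → sign −
step 1: pivot 1 → sign +
signature = (1, 1, 0)

Answer: (1, 1, 0)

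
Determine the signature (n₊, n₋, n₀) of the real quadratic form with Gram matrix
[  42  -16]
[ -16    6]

Answer: (1, 1, 0)

Derivation:
step 0: pivot 42 → sign +
step 1: pivot -2/21 → sign −
signature = (1, 1, 0)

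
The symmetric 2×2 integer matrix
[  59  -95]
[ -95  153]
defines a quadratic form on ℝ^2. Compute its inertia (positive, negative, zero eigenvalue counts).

step 0: pivot 59 → sign +
step 1: pivot 2/59 → sign +
signature = (2, 0, 0)

Answer: (2, 0, 0)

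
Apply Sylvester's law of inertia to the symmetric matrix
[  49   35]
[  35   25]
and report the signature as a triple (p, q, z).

Answer: (1, 0, 1)

Derivation:
step 0: pivot 49 → sign +
step 1: row/col 1 already zero → sign 0
signature = (1, 0, 1)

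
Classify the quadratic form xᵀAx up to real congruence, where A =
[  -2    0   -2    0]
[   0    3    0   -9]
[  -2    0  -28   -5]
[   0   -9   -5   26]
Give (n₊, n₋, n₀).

Answer: (1, 3, 0)

Derivation:
step 0: pivot -2 → sign −
step 1: pivot 3 → sign +
step 2: pivot -26 → sign −
step 3: pivot -1/26 → sign −
signature = (1, 3, 0)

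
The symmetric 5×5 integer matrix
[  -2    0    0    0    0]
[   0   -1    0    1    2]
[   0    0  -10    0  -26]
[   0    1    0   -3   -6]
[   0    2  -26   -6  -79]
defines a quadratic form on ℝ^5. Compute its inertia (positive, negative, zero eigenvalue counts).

step 0: pivot -2 → sign −
step 1: pivot -1 → sign −
step 2: pivot -10 → sign −
step 3: pivot -2 → sign −
step 4: pivot 3/5 → sign +
signature = (1, 4, 0)

Answer: (1, 4, 0)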